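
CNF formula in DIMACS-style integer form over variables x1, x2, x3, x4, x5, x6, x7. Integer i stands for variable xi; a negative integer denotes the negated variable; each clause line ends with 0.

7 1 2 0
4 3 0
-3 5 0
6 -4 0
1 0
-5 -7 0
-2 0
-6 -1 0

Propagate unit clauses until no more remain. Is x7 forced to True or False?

(x1) is a unit clause: x1 = True.
Unit clause (!x2) sets x2 = False.
(!x6 || !x1): since x1 = True, the clause reduces to (!x6). x6 = False.
From (!x4 || x6) and x6 = False: x4 = False.
(x3 || x4) with x4 = False leaves only x3, so x3 = True.
(!x3 || x5): since x3 = True, the clause reduces to (x5). x5 = True.
(!x7 || !x5): since x5 = True, the clause reduces to (!x7). x7 = False.

False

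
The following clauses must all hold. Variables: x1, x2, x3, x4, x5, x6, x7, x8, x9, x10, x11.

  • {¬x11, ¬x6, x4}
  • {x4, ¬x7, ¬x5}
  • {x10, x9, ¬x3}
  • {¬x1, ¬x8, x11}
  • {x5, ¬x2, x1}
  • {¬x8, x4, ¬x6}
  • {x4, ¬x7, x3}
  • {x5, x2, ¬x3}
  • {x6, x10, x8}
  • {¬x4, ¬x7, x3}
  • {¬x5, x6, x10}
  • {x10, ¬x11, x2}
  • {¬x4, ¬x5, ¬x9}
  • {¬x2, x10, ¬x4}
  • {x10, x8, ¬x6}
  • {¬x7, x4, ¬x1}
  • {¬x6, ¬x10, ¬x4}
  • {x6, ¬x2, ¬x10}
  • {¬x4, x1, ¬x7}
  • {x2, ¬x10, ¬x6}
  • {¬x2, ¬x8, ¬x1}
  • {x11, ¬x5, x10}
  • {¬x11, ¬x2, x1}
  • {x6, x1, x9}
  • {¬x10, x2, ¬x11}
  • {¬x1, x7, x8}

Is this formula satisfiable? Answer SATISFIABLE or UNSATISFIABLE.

SATISFIABLE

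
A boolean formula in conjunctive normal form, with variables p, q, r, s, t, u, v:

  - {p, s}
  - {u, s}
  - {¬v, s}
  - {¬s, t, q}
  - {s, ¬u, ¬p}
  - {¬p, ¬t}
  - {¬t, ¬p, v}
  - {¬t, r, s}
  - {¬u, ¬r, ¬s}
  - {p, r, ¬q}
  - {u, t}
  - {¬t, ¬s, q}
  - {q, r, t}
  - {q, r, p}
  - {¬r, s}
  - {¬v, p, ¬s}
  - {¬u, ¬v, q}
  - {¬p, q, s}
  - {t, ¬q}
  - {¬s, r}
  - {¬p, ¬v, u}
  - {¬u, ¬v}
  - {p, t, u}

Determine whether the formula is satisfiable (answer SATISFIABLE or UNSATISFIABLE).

Branch on p: take p = False.
  then s is forced to True.
  then v is forced to False.
  then r is forced to True.
  then u is forced to False.
  then t is forced to True.
  then q is forced to True.
Every clause has at least one true literal under this assignment.
So p=False, q=True, r=True, s=True, t=True, u=False, v=False is a satisfying assignment.

SATISFIABLE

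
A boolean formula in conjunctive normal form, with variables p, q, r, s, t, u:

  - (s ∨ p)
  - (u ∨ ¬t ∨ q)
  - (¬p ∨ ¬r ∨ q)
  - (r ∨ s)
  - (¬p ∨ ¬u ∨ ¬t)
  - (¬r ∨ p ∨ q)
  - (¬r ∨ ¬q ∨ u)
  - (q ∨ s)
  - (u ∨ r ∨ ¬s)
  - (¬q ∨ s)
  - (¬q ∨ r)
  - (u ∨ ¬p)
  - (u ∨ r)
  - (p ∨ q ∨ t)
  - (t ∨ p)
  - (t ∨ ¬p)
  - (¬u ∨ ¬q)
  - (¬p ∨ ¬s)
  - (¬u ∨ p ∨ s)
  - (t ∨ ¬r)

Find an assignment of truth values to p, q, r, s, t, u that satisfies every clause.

Try p = False.
  then s is forced to True.
  then t is forced to True.
Branch on q: take q = False.
  then u is forced to True.
  then r is forced to False.

p = False, q = False, r = False, s = True, t = True, u = True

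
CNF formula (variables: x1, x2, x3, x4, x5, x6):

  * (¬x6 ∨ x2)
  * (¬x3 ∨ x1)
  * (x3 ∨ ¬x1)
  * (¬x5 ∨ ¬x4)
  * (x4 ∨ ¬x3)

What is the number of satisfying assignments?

Split on x3, then x1.
  x3=T, x1=T: remaining (x2,x4,x5,x6) ∈ {(F,T,F,F); (T,T,F,F); (T,T,F,T)} — 3.
  x3=T, x1=F: a clause becomes empty — 0.
  x3=F, x1=T: a clause becomes empty — 0.
  x3=F, x1=F: 9 of the 16 assignments to (x2,x4,x5,x6) work.
Total: 3 + 0 + 0 + 9 = 12.

12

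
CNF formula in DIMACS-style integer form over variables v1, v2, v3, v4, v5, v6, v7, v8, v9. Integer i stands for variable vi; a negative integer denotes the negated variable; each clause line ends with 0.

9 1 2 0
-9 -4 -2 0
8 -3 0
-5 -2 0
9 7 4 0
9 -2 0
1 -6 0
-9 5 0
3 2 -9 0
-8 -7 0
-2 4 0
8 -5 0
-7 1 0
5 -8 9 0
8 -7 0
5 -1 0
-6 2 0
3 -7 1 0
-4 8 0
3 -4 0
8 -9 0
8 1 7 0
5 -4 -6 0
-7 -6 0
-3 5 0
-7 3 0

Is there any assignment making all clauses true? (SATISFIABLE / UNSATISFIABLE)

Pure literal: v6 appears only negated; assign v6 = False.
Set v1 = True and propagate.
  then v5 is forced to True.
  then v2 is forced to False.
  then v8 is forced to True.
  then v7 is forced to False.
Branch on v3: take v3 = True.
Set v4 = True and propagate.
v9 is now unconstrained; take v9 = True.
So v1 = True, v2 = False, v3 = True, v4 = True, v5 = True, v6 = False, v7 = False, v8 = True, v9 = True is a satisfying assignment.

SATISFIABLE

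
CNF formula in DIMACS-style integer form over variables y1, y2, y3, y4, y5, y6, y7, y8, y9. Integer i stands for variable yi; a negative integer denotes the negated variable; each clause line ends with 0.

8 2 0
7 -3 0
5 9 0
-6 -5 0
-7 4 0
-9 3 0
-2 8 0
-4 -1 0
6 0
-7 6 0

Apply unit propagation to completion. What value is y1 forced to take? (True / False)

False

(y6) stands alone — y6 = True.
From (NOT y5 OR NOT y6) and y6 = True: y5 = False.
(y9 OR y5): since y5 = False, the clause reduces to (y9). y9 = True.
(y3 OR NOT y9): since y9 = True, the clause reduces to (y3). y3 = True.
From (NOT y3 OR y7) and y3 = True: y7 = True.
(y4 OR NOT y7) with y7 = True leaves only y4, so y4 = True.
(NOT y1 OR NOT y4): since y4 = True, the clause reduces to (NOT y1). y1 = False.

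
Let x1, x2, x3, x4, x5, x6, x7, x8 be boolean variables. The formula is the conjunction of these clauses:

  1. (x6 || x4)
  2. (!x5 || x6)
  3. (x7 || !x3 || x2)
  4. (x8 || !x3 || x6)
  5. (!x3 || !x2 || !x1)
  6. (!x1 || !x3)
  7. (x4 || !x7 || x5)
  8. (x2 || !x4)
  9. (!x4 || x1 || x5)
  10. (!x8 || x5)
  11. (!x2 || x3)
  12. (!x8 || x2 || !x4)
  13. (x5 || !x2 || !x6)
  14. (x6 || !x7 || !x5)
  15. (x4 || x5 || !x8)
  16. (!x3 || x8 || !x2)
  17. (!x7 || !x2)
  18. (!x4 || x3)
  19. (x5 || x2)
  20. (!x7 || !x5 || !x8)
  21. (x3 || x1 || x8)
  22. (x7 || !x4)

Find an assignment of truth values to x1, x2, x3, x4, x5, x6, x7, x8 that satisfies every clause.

x1 = F, x2 = F, x3 = F, x4 = F, x5 = T, x6 = T, x7 = F, x8 = T

Check each clause:
  1. (x6 || x4) — x6 is true.
  2. (x6 || !x5) — x6 is true.
  3. (x7 || x2 || !x3) — !x3 is true.
  4. (x6 || !x3 || x8) — x8 is true.
  5. (!x3 || !x2 || !x1) — !x3 is true.
  6. (!x3 || !x1) — !x3 is true.
  7. (!x7 || x5 || x4) — !x7 is true.
  8. (x2 || !x4) — !x4 is true.
  9. (x1 || !x4 || x5) — !x4 is true.
  10. (!x8 || x5) — x5 is true.
  11. (!x2 || x3) — !x2 is true.
  12. (!x4 || x2 || !x8) — !x4 is true.
  13. (x5 || !x2 || !x6) — x5 is true.
  14. (x6 || !x5 || !x7) — !x7 is true.
  15. (x4 || !x8 || x5) — x5 is true.
  16. (!x3 || x8 || !x2) — x8 is true.
  17. (!x7 || !x2) — !x7 is true.
  18. (!x4 || x3) — !x4 is true.
  19. (x2 || x5) — x5 is true.
  20. (!x5 || !x8 || !x7) — !x7 is true.
  21. (x3 || x8 || x1) — x8 is true.
  22. (!x4 || x7) — !x4 is true.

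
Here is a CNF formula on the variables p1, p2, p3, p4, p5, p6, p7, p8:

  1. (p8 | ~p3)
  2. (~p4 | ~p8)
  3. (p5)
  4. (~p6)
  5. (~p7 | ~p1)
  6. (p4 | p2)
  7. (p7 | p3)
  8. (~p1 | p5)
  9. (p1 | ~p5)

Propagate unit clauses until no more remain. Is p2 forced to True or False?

True

(p5) stands alone — p5 = True.
(~p6) stands alone — p6 = False.
From (p1 | ~p5) and p5 = True: p1 = True.
From (~p1 | ~p7) and p1 = True: p7 = False.
From (p7 | p3) and p7 = False: p3 = True.
From (p8 | ~p3) and p3 = True: p8 = True.
(~p8 | ~p4) with p8 = True leaves only ~p4, so p4 = False.
From (p4 | p2) and p4 = False: p2 = True.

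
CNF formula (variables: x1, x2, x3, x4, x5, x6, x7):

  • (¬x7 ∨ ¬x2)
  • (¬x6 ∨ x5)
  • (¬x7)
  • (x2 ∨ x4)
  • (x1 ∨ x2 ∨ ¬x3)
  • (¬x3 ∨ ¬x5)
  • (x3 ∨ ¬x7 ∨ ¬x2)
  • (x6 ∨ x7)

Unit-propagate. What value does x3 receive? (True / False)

Unit clause (¬x7) sets x7 = False.
(x6 ∨ x7) with x7 = False leaves only x6, so x6 = True.
(x5 ∨ ¬x6): since x6 = True, the clause reduces to (x5). x5 = True.
(¬x3 ∨ ¬x5): since x5 = True, the clause reduces to (¬x3). x3 = False.

False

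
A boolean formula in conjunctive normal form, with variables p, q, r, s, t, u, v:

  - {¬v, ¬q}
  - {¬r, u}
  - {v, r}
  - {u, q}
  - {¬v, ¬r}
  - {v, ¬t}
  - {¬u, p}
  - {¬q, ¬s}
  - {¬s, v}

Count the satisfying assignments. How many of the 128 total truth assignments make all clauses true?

The models are:
  p=T q=F r=F s=F t=F u=T v=T
  p=T q=F r=F s=F t=T u=T v=T
  p=T q=F r=F s=T t=F u=T v=T
  p=T q=F r=F s=T t=T u=T v=T
  p=T q=F r=T s=F t=F u=T v=F
  p=T q=T r=T s=F t=F u=T v=F
Count: 6.

6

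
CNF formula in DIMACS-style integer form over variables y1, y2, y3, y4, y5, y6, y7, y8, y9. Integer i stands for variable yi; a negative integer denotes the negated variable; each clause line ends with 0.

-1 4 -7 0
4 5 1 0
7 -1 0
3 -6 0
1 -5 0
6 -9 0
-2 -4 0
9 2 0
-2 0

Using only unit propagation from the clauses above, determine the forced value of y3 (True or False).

True

Unit clause (~y2) sets y2 = False.
From (y2 \/ y9) and y2 = False: y9 = True.
(y6 \/ ~y9) with y9 = True leaves only y6, so y6 = True.
(~y6 \/ y3) with y6 = True leaves only y3, so y3 = True.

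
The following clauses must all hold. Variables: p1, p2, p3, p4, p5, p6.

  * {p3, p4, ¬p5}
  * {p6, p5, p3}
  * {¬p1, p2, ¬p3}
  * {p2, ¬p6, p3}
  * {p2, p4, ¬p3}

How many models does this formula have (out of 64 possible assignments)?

Split on p3, then p2.
  p3=1, p2=1: p1, p4, p5, p6 free → 2^4 = 16.
  p3=1, p2=0: remaining (p1,p4,p5,p6) ∈ {(0,1,0,0); (0,1,0,1); (0,1,1,0); (0,1,1,1)} — 4.
  p3=0, p2=1: p1 free; 4 ways for (p4,p5,p6) × 2^1 = 8.
  p3=0, p2=0: remaining (p1,p4,p5,p6) ∈ {(0,1,1,0); (1,1,1,0)} — 2.
Total: 16 + 4 + 8 + 2 = 30.

30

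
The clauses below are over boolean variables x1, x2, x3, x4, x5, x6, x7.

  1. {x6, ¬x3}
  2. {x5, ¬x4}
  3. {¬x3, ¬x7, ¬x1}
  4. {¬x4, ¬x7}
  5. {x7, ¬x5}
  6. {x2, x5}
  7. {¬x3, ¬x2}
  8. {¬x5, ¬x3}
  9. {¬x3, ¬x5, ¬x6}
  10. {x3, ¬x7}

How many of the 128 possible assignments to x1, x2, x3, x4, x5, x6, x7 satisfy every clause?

4

Satisfying assignments:
  x1=F x2=T x3=F x4=F x5=F x6=F x7=F
  x1=F x2=T x3=F x4=F x5=F x6=T x7=F
  x1=T x2=T x3=F x4=F x5=F x6=F x7=F
  x1=T x2=T x3=F x4=F x5=F x6=T x7=F
That's 4 in total.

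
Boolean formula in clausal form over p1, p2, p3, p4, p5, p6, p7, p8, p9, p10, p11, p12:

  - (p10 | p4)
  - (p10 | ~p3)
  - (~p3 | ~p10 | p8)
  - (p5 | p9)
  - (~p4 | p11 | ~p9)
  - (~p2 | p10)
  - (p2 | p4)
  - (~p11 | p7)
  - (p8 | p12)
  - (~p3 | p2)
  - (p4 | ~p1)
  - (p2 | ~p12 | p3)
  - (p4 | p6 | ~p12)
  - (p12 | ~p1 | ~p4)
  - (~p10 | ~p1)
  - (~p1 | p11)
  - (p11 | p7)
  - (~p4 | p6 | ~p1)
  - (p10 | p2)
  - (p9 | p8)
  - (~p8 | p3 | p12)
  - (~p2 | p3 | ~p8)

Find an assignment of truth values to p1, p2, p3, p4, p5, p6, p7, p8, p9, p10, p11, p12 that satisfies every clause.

p1 = False, p2 = True, p3 = True, p4 = True, p5 = True, p6 = True, p7 = True, p8 = True, p9 = True, p10 = True, p11 = True, p12 = False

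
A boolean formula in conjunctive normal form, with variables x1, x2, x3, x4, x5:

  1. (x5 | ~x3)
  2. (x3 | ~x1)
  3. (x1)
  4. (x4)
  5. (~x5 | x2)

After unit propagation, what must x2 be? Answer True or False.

(x1) is a unit clause: x1 = True.
(~x1 | x3) with x1 = True leaves only x3, so x3 = True.
(~x3 | x5): since x3 = True, the clause reduces to (x5). x5 = True.
(x4) is a unit clause: x4 = True.
From (~x5 | x2) and x5 = True: x2 = True.

True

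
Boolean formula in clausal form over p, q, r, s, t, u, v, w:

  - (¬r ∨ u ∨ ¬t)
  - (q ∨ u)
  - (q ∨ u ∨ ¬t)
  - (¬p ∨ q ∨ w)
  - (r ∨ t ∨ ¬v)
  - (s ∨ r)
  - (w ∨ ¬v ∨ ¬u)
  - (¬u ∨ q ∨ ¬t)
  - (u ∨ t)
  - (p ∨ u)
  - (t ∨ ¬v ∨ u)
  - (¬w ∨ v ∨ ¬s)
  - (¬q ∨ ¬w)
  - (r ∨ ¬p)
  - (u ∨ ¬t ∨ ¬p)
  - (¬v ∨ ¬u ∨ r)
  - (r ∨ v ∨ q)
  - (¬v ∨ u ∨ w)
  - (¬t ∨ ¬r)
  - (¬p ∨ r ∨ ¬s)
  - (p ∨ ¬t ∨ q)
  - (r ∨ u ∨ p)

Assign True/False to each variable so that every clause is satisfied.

p=False  q=False  r=True  s=False  t=False  u=True  v=False  w=True

Branch on p: take p = False.
  then u is forced to True.
Try q = False.
  then t is forced to False.
The remaining clauses are satisfied by r = True, s = False, v = False, w = True.
Every clause has at least one true literal under this assignment.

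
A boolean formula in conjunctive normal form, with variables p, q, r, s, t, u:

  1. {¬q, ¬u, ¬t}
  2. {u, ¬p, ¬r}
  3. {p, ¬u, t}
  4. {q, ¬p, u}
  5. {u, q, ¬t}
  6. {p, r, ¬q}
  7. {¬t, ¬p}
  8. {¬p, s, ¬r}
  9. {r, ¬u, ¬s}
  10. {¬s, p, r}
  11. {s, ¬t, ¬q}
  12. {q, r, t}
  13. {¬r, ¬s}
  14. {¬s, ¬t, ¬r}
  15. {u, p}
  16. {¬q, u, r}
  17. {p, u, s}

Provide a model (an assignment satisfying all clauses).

Set p = True and propagate.
  then t is forced to False.
Branch on q: take q = True.
Set r = False and propagate.
  then u is forced to True.
  then s is forced to False.
Every clause has at least one true literal under this assignment.

p=1, q=1, r=0, s=0, t=0, u=1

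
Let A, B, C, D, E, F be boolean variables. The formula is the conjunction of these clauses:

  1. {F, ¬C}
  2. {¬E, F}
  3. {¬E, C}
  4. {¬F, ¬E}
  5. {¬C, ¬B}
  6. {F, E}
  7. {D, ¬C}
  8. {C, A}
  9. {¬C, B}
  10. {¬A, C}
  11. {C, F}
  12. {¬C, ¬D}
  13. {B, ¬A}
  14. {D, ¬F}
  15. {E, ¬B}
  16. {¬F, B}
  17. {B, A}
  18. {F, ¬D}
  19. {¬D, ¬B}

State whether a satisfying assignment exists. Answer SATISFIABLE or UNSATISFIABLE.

UNSATISFIABLE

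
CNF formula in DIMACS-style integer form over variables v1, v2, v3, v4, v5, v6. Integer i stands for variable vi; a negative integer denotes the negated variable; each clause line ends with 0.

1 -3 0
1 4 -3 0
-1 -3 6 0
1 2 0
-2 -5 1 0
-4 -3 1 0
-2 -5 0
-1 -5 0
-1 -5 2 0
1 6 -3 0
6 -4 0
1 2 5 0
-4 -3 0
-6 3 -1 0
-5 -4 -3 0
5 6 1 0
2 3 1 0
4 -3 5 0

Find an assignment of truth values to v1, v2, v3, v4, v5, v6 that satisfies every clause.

v1 = 0  v2 = 1  v3 = 0  v4 = 1  v5 = 0  v6 = 1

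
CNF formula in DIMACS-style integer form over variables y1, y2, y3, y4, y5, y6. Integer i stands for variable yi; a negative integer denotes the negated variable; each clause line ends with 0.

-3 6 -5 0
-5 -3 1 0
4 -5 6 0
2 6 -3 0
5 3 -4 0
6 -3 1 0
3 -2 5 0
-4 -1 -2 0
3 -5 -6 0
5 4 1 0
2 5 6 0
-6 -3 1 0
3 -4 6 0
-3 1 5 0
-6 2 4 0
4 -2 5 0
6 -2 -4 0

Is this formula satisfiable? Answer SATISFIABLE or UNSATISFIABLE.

SATISFIABLE

Try y1 = True.
Branch on y2: take y2 = False.
Set y3 = True and propagate.
  then y6 is forced to True.
  then y4 is forced to True.
y5 is now unconstrained; take y5 = False.
So y1=1, y2=0, y3=1, y4=1, y5=0, y6=1 is a satisfying assignment.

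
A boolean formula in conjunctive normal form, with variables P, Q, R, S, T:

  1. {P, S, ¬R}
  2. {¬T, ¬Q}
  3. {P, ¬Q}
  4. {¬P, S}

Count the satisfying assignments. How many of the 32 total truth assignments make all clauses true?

12

Split on P, then Q.
  P=1, Q=1: remaining (R,S,T) ∈ {(0,1,0); (1,1,0)} — 2.
  P=1, Q=0: remaining (R,S,T) ∈ {(0,1,0); (0,1,1); (1,1,0); (1,1,1)} — 4.
  P=0, Q=1: a clause becomes empty — 0.
  P=0, Q=0: T free; 3 ways for (R,S) × 2^1 = 6.
Total: 2 + 4 + 0 + 6 = 12.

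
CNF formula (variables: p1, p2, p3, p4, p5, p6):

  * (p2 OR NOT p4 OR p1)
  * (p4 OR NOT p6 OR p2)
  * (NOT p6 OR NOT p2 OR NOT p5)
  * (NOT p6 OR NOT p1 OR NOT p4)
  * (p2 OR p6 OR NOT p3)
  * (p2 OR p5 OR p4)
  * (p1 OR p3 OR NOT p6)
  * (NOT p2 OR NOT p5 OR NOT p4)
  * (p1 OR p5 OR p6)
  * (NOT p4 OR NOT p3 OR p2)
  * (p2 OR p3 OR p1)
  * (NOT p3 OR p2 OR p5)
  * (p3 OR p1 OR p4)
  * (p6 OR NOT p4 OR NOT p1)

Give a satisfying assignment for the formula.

p1 = 1, p2 = 1, p3 = 0, p4 = 0, p5 = 1, p6 = 0

Set p1 = True and propagate.
Try p2 = True.
For the remaining variables, p3 = False, p4 = False, p5 = True, p6 = False works.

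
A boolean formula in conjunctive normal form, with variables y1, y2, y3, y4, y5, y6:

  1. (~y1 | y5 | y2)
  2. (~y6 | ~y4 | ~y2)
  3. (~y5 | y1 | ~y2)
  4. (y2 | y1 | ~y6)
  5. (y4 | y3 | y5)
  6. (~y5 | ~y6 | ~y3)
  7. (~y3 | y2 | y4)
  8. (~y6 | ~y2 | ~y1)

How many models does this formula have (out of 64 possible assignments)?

21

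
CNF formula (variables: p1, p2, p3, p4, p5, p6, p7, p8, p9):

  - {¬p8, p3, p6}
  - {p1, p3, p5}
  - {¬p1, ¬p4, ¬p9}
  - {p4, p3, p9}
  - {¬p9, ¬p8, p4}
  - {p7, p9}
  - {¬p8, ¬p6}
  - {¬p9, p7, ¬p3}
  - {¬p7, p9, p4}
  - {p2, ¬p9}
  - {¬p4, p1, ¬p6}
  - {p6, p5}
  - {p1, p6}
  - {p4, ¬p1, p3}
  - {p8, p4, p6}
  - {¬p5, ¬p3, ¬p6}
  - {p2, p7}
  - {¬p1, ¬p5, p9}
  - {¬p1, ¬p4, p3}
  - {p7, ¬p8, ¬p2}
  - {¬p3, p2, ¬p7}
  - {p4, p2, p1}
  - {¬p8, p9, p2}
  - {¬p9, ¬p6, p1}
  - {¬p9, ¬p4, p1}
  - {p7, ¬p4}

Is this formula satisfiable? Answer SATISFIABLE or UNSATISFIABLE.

Set p1 = True and propagate.
The remaining clauses are satisfied by p2 = True, p3 = True, p4 = False, p5 = False, p6 = True, p7 = True, p8 = False, p9 = True.
So p1=T, p2=T, p3=T, p4=F, p5=F, p6=T, p7=T, p8=F, p9=T is a satisfying assignment.

SATISFIABLE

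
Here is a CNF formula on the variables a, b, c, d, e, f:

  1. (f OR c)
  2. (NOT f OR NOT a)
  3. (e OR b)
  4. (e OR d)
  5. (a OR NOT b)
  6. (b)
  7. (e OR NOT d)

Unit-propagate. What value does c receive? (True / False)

True

Unit clause (b) sets b = True.
(a OR NOT b): since b = True, the clause reduces to (a). a = True.
(NOT f OR NOT a) with a = True leaves only NOT f, so f = False.
In (f OR c), f is now false; c must hold, so c = True.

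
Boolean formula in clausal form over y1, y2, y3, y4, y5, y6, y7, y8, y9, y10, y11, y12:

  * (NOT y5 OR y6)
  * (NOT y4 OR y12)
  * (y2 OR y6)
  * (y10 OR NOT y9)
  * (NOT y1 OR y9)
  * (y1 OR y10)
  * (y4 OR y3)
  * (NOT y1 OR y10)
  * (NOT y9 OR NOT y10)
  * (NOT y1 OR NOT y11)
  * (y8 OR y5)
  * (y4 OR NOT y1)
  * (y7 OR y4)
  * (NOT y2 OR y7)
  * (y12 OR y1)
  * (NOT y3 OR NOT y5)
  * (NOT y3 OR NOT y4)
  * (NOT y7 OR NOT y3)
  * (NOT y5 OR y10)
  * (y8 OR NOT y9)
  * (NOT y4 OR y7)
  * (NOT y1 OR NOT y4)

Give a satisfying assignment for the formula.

y6 occurs only positively in the remaining clauses — set y6 = True.
Pure literal: y8 appears only positively; assign y8 = True.
Set y1 = False and propagate.
  then y10 is forced to True.
  then y9 is forced to False.
  then y12 is forced to True.
The remaining clauses are satisfied by y2 = True, y3 = False, y4 = True, y5 = True, y7 = True, y11 = False.

y1 = False, y2 = True, y3 = False, y4 = True, y5 = True, y6 = True, y7 = True, y8 = True, y9 = False, y10 = True, y11 = False, y12 = True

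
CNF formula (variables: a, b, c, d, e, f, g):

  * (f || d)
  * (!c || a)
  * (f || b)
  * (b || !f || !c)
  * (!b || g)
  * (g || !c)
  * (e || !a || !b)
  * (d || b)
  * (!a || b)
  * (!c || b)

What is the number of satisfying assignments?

Case analysis on b and c:
  b=T, c=T: remaining (a,d,e,f,g) ∈ {(T,F,T,T,T); (T,T,T,F,T); (T,T,T,T,T)} — 3.
  b=T, c=F: 9 of the 32 assignments to (a,d,e,f,g) work.
  b=F, c=T: a clause becomes empty — 0.
  b=F, c=F: remaining (a,d,e,f,g) ∈ {(F,T,F,T,F); (F,T,F,T,T); (F,T,T,T,F); (F,T,T,T,T)} — 4.
Total: 3 + 9 + 0 + 4 = 16.

16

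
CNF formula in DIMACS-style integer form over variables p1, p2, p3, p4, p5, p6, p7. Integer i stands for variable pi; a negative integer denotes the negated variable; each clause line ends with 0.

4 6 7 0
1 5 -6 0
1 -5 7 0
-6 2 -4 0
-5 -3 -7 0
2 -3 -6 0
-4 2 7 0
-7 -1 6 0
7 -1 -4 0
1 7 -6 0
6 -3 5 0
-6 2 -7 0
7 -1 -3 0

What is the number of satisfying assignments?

21

Case analysis on p7 and p6:
  p7=1, p6=1: p4 free; 4 ways for (p1,p2,p3,p5) × 2^1 = 8.
  p7=1, p6=0: forces p1=0; p3=0; p2, p4, p5 free → 2^3 = 8.
  p7=0, p6=1: remaining (p1,p2,p3,p4,p5) ∈ {(1,0,0,0,0); (1,0,0,0,1); (1,1,0,0,0); (1,1,0,0,1)} — 4.
  p7=0, p6=0: remaining (p1,p2,p3,p4,p5) ∈ {(0,1,0,1,0)} — 1.
Total: 8 + 8 + 4 + 1 = 21.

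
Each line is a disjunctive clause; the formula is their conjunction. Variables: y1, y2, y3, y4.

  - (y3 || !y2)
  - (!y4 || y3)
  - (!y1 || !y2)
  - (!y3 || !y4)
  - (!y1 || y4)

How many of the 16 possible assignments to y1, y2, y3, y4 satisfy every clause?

3

Satisfying assignments:
  y1=0 y2=0 y3=0 y4=0
  y1=0 y2=0 y3=1 y4=0
  y1=0 y2=1 y3=1 y4=0
Count: 3.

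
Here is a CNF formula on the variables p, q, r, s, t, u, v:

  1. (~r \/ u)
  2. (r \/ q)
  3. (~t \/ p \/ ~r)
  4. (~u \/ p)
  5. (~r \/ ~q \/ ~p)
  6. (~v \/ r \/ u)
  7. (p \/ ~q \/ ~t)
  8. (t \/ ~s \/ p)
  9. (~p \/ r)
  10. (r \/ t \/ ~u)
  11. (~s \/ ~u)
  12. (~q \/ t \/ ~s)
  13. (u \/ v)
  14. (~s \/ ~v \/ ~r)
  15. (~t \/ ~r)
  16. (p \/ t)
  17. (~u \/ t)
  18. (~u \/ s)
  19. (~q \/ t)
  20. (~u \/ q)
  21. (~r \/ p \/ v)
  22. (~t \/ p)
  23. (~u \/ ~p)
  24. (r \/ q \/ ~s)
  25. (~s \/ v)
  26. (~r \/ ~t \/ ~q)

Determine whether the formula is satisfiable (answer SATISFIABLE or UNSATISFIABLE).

r = True:
  propagation gives u=True, p=True; an empty clause results — contradiction.
r = False:
  propagation gives q=True, p=False, u=False, v=False; an empty clause results — contradiction.
Every branch closes, so no satisfying assignment exists.

UNSATISFIABLE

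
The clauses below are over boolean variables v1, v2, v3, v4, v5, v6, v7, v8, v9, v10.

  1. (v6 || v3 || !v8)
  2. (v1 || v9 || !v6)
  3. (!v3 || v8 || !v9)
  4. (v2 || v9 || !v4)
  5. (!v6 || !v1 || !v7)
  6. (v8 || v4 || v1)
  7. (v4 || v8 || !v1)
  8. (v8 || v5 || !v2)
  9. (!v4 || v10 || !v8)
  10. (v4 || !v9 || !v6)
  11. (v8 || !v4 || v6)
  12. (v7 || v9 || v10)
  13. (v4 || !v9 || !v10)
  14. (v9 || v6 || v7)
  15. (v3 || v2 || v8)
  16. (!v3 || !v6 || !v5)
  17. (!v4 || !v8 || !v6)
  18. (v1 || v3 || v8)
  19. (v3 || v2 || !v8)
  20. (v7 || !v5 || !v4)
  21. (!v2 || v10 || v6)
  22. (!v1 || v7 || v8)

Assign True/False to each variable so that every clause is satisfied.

v1=False, v2=False, v3=True, v4=True, v5=False, v6=False, v7=True, v8=True, v9=True, v10=True

Try v1 = False.
Set v2 = False and propagate.
The remaining clauses are satisfied by v3 = True, v4 = True, v5 = False, v6 = False, v7 = True, v8 = True, v9 = True, v10 = True.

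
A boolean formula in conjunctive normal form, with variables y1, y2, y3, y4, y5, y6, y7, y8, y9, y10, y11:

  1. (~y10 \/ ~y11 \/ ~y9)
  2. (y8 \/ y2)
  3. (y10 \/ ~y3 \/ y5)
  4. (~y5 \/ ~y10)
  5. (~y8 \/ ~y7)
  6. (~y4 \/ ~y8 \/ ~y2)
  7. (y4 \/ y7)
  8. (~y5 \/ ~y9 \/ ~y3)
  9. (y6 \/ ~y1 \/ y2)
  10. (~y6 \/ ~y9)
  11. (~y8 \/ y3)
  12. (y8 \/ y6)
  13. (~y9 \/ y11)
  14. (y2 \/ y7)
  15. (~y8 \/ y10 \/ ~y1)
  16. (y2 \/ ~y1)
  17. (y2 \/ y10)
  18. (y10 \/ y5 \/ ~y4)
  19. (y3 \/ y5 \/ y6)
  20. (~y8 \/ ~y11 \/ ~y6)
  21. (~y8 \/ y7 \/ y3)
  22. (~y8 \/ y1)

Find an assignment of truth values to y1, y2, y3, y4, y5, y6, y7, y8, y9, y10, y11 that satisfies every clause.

y1=True, y2=True, y3=False, y4=True, y5=True, y6=True, y7=False, y8=False, y9=False, y10=False, y11=True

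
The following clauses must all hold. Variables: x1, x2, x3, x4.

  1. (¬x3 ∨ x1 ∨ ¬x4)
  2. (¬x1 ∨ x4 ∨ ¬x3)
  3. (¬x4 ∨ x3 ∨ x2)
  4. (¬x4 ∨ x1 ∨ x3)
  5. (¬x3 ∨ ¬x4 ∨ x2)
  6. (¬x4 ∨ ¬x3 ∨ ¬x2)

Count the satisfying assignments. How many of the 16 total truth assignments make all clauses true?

7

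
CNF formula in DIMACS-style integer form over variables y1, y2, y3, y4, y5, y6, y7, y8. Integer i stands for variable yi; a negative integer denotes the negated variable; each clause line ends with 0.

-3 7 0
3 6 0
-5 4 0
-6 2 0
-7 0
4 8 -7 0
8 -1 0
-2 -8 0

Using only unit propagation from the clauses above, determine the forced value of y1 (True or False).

False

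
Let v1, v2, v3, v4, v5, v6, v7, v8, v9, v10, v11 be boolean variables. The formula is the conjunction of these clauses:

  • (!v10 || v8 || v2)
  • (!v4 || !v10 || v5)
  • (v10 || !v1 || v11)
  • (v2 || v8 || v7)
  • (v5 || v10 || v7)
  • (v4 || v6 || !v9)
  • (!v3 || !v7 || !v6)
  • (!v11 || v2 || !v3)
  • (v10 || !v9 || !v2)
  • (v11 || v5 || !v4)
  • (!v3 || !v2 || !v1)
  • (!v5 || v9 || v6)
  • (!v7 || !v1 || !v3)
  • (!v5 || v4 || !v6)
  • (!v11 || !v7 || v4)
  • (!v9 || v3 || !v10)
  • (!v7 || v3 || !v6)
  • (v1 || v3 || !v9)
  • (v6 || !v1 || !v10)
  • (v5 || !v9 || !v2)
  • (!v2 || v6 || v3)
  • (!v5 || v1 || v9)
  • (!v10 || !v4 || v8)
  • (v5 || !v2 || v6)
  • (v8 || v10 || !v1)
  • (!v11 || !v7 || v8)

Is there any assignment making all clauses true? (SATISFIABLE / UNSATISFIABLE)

SATISFIABLE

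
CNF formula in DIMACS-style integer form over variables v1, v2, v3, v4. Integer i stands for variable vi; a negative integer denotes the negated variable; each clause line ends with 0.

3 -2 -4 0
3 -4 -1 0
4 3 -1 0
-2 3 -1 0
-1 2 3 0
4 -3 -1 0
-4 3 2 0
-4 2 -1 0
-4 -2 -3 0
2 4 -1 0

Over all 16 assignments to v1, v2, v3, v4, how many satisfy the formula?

5

Satisfying assignments:
  v1=F v2=F v3=F v4=F
  v1=F v2=F v3=T v4=F
  v1=F v2=F v3=T v4=T
  v1=F v2=T v3=F v4=F
  v1=F v2=T v3=T v4=F
Count: 5.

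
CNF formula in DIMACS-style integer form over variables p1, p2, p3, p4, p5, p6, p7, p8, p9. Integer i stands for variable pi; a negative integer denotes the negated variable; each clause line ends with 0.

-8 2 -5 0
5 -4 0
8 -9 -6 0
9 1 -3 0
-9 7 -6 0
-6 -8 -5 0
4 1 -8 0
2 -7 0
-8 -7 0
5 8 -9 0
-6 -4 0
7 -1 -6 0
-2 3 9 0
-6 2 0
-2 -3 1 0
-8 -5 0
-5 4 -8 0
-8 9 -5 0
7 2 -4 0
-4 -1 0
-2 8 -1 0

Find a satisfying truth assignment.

p1 = F  p2 = F  p3 = F  p4 = F  p5 = T  p6 = F  p7 = F  p8 = F  p9 = F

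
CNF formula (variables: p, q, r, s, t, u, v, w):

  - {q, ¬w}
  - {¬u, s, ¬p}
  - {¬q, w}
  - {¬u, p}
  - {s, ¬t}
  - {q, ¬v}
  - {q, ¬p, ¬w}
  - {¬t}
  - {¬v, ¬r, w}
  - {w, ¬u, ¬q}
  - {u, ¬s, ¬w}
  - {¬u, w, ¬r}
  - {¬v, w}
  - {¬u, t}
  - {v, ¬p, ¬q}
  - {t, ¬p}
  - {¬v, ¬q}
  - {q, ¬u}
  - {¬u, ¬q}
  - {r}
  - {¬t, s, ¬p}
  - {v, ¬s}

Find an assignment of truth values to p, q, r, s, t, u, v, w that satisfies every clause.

p=False, q=False, r=True, s=False, t=False, u=False, v=False, w=False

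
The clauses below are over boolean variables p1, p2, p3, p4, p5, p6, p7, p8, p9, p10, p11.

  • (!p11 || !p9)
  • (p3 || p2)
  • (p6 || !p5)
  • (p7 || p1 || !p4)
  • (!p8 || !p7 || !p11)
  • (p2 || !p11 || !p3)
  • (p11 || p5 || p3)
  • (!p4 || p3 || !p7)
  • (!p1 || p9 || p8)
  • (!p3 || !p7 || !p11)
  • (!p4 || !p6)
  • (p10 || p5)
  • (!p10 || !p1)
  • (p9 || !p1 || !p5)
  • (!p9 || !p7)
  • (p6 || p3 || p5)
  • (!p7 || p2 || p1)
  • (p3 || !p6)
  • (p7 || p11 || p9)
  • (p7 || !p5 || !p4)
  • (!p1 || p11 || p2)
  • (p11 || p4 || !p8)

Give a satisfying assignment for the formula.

p1=False, p2=True, p3=True, p4=False, p5=False, p6=False, p7=False, p8=False, p9=True, p10=True, p11=False

Pure literal: p2 appears only positively; assign p2 = True.
Try p1 = False.
Set p3 = True and propagate.
The remaining clauses are satisfied by p4 = False, p5 = False, p6 = False, p7 = False, p8 = False, p9 = True, p10 = True, p11 = False.
Check each clause:
  1. (!p11 || !p9) — !p11 is true.
  2. (p2 || p3) — p2 is true.
  3. (p6 || !p5) — !p5 is true.
  4. (!p4 || p1 || p7) — !p4 is true.
  5. (!p7 || !p11 || !p8) — !p8 is true.
  6. (!p3 || p2 || !p11) — p2 is true.
  7. (p3 || p11 || p5) — p3 is true.
  8. (!p7 || !p4 || p3) — !p7 is true.
  9. (p8 || !p1 || p9) — p9 is true.
  10. (!p11 || !p3 || !p7) — !p11 is true.
  11. (!p4 || !p6) — !p6 is true.
  12. (p10 || p5) — p10 is true.
  13. (!p10 || !p1) — !p1 is true.
  14. (p9 || !p5 || !p1) — p9 is true.
  15. (!p9 || !p7) — !p7 is true.
  16. (p5 || p6 || p3) — p3 is true.
  17. (p1 || !p7 || p2) — p2 is true.
  18. (!p6 || p3) — !p6 is true.
  19. (p9 || p11 || p7) — p9 is true.
  20. (!p4 || !p5 || p7) — !p5 is true.
  21. (p11 || !p1 || p2) — p2 is true.
  22. (p11 || p4 || !p8) — !p8 is true.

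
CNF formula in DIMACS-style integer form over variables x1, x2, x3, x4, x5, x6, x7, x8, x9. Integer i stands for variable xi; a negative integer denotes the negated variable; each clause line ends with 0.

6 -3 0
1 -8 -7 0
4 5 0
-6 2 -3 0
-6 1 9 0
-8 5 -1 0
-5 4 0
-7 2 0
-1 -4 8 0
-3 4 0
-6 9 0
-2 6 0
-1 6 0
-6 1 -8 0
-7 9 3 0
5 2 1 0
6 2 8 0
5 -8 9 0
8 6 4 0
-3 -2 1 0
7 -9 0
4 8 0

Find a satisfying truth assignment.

x1 = F  x2 = T  x3 = F  x4 = T  x5 = F  x6 = T  x7 = T  x8 = F  x9 = T

Check each clause:
  1. (x6 \/ ~x3) — ~x3 is true.
  2. (~x7 \/ ~x8 \/ x1) — ~x8 is true.
  3. (x5 \/ x4) — x4 is true.
  4. (~x3 \/ ~x6 \/ x2) — x2 is true.
  5. (x9 \/ x1 \/ ~x6) — x9 is true.
  6. (~x1 \/ x5 \/ ~x8) — ~x8 is true.
  7. (x4 \/ ~x5) — ~x5 is true.
  8. (x2 \/ ~x7) — x2 is true.
  9. (x8 \/ ~x1 \/ ~x4) — ~x1 is true.
  10. (~x3 \/ x4) — x4 is true.
  11. (x9 \/ ~x6) — x9 is true.
  12. (~x2 \/ x6) — x6 is true.
  13. (~x1 \/ x6) — ~x1 is true.
  14. (~x6 \/ x1 \/ ~x8) — ~x8 is true.
  15. (~x7 \/ x3 \/ x9) — x9 is true.
  16. (x2 \/ x1 \/ x5) — x2 is true.
  17. (x8 \/ x6 \/ x2) — x2 is true.
  18. (~x8 \/ x9 \/ x5) — ~x8 is true.
  19. (x6 \/ x4 \/ x8) — x4 is true.
  20. (x1 \/ ~x3 \/ ~x2) — ~x3 is true.
  21. (~x9 \/ x7) — x7 is true.
  22. (x8 \/ x4) — x4 is true.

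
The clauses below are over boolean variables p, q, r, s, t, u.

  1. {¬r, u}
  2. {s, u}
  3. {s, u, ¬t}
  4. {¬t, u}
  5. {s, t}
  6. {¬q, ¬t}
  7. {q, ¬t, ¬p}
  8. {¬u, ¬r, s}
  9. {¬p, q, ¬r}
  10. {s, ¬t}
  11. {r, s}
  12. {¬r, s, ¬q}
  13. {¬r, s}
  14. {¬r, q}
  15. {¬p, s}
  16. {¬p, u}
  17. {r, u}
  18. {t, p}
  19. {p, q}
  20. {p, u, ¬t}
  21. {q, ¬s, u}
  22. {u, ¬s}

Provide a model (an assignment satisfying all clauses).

p=T  q=F  r=F  s=T  t=F  u=T

Check each clause:
  1. {u, ¬r} — ¬r is true.
  2. {s, u} — s is true.
  3. {u, ¬t, s} — ¬t is true.
  4. {u, ¬t} — ¬t is true.
  5. {s, t} — s is true.
  6. {¬t, ¬q} — ¬t is true.
  7. {¬p, ¬t, q} — ¬t is true.
  8. {s, ¬r, ¬u} — s is true.
  9. {¬r, q, ¬p} — ¬r is true.
  10. {¬t, s} — ¬t is true.
  11. {s, r} — s is true.
  12. {¬q, ¬r, s} — s is true.
  13. {¬r, s} — s is true.
  14. {¬r, q} — ¬r is true.
  15. {s, ¬p} — s is true.
  16. {u, ¬p} — u is true.
  17. {u, r} — u is true.
  18. {t, p} — p is true.
  19. {q, p} — p is true.
  20. {u, p, ¬t} — p is true.
  21. {u, q, ¬s} — u is true.
  22. {u, ¬s} — u is true.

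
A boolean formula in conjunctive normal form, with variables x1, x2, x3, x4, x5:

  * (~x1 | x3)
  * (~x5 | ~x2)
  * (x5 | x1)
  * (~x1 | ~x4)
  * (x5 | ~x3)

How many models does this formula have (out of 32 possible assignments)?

5

The models are:
  x1=0 x2=0 x3=0 x4=0 x5=1
  x1=0 x2=0 x3=0 x4=1 x5=1
  x1=0 x2=0 x3=1 x4=0 x5=1
  x1=0 x2=0 x3=1 x4=1 x5=1
  x1=1 x2=0 x3=1 x4=0 x5=1
That's 5 in total.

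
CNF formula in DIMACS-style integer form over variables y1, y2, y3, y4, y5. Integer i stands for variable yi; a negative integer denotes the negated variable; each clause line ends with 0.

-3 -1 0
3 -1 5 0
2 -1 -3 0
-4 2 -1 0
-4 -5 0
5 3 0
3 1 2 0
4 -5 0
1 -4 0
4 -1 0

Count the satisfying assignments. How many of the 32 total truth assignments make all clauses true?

2

The models are:
  y1=0 y2=0 y3=1 y4=0 y5=0
  y1=0 y2=1 y3=1 y4=0 y5=0
Count: 2.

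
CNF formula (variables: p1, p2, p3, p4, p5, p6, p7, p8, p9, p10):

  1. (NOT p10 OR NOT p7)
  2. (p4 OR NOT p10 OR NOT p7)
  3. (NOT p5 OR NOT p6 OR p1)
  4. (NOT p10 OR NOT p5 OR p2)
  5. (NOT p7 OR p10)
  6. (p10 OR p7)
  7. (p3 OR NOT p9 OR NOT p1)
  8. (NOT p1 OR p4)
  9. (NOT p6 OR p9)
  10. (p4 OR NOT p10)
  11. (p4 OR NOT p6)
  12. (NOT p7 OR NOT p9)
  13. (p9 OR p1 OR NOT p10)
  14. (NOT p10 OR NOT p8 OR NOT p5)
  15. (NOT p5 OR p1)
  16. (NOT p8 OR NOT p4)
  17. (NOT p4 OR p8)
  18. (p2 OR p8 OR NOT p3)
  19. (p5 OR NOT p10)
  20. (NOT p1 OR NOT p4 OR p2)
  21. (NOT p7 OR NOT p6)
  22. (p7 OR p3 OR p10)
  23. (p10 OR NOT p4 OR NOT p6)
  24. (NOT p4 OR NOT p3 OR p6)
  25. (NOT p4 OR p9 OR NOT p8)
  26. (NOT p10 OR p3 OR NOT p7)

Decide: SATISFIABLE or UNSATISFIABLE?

p10 = True:
  propagation gives p7=False, p4=True, p8=False; an empty clause results — contradiction.
p10 = False:
  propagation gives p7=False; an empty clause results — contradiction.
Every branch closes, so no satisfying assignment exists.

UNSATISFIABLE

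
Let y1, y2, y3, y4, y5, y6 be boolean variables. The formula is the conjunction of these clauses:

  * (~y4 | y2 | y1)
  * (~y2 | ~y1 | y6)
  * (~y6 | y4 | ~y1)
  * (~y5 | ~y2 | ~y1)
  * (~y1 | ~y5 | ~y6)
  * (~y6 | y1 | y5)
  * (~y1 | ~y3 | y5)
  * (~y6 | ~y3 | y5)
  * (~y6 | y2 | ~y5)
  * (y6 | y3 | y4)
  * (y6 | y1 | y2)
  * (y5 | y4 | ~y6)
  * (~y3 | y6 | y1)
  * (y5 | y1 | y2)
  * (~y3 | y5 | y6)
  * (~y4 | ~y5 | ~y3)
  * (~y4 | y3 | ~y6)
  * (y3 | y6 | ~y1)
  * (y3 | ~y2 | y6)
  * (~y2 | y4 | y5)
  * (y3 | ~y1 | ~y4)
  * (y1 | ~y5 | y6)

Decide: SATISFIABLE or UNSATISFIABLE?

Set y1 = False and propagate.
The remaining clauses are satisfied by y2 = True, y3 = False, y4 = False, y5 = True, y6 = True.
So y1=F, y2=T, y3=F, y4=F, y5=T, y6=T is a satisfying assignment.

SATISFIABLE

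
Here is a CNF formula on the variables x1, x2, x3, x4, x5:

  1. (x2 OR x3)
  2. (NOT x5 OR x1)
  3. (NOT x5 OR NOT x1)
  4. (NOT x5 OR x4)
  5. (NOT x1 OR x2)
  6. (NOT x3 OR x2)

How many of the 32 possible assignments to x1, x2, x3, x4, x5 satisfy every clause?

Satisfying assignments:
  x1=F x2=T x3=F x4=F x5=F
  x1=F x2=T x3=F x4=T x5=F
  x1=F x2=T x3=T x4=F x5=F
  x1=F x2=T x3=T x4=T x5=F
  x1=T x2=T x3=F x4=F x5=F
  x1=T x2=T x3=F x4=T x5=F
  x1=T x2=T x3=T x4=F x5=F
  x1=T x2=T x3=T x4=T x5=F
That's 8 in total.

8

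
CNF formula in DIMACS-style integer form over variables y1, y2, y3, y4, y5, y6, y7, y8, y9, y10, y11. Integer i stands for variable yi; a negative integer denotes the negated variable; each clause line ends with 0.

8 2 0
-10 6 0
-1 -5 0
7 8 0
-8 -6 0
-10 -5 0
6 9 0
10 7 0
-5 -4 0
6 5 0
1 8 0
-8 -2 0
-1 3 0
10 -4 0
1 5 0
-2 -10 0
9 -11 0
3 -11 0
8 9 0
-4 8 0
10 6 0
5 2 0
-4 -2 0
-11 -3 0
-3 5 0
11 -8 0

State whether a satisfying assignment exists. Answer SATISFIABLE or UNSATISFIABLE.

y8 = True:
  propagation gives y6=False, y10=False; an empty clause results — contradiction.
y8 = False:
  propagation gives y2=True, y7=True, y1=True, y5=False; an empty clause results — contradiction.
Every branch closes, so no satisfying assignment exists.

UNSATISFIABLE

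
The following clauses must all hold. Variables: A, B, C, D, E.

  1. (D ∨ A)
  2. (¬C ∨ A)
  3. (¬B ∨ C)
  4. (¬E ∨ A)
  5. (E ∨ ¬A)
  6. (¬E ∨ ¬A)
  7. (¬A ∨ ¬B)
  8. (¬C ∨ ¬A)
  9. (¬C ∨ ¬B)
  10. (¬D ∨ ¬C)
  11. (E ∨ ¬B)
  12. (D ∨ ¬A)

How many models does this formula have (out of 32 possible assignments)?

1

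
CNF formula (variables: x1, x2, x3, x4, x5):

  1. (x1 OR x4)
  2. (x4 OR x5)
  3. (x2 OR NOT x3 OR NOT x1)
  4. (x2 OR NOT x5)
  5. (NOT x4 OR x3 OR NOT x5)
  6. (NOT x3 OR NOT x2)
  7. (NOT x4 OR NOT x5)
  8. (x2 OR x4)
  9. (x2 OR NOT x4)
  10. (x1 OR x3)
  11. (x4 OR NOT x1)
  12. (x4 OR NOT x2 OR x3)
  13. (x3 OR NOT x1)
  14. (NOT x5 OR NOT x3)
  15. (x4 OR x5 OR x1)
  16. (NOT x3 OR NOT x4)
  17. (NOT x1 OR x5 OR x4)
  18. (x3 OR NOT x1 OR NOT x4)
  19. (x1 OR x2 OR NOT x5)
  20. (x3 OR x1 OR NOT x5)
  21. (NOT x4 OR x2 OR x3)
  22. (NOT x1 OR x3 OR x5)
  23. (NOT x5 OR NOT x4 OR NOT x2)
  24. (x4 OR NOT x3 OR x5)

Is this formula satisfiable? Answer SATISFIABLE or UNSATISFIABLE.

UNSATISFIABLE

x4 = True:
  propagation gives x5=False, x2=True, x3=False, x1=True; an empty clause results — contradiction.
x4 = False:
  propagation gives x1=True; an empty clause results — contradiction.
Every branch closes, so no satisfying assignment exists.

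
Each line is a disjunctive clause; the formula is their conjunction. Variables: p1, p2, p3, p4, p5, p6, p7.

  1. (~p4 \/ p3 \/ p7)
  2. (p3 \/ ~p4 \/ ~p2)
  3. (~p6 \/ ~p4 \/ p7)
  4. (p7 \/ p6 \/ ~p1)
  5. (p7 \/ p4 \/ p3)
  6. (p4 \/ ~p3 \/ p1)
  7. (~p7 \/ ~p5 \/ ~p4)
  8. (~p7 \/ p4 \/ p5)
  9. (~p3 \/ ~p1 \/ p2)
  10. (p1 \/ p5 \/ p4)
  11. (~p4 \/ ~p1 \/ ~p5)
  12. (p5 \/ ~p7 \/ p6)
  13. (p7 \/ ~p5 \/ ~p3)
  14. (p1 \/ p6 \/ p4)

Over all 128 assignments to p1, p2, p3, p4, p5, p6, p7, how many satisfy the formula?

16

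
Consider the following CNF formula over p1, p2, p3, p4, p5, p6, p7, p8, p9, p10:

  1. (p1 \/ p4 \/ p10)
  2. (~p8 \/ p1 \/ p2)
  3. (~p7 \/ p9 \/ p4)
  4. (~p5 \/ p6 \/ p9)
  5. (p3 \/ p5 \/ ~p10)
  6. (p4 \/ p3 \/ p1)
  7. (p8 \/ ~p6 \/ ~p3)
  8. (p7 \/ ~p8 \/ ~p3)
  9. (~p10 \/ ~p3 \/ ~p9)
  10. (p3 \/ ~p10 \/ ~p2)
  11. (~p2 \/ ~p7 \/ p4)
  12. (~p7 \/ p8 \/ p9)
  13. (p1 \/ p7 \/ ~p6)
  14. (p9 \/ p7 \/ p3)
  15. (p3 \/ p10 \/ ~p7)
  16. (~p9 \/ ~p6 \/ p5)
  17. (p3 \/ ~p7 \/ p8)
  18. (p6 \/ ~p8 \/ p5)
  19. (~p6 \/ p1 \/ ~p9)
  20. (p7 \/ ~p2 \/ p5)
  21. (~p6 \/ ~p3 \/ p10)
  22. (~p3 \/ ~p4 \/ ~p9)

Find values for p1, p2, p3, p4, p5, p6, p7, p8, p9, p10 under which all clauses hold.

p1 = T, p2 = F, p3 = F, p4 = T, p5 = T, p6 = T, p7 = F, p8 = F, p9 = T, p10 = F

p1 occurs only positively in the remaining clauses — set p1 = True.
Branch on p2: take p2 = False.
Set p3 = False and propagate.
The remaining clauses are satisfied by p4 = True, p5 = True, p6 = True, p7 = False, p8 = False, p9 = True, p10 = False.
Check each clause:
  1. (p4 \/ p1 \/ p10) — p1 is true.
  2. (p2 \/ ~p8 \/ p1) — ~p8 is true.
  3. (p4 \/ ~p7 \/ p9) — ~p7 is true.
  4. (p9 \/ ~p5 \/ p6) — p9 is true.
  5. (~p10 \/ p5 \/ p3) — p5 is true.
  6. (p4 \/ p1 \/ p3) — p1 is true.
  7. (~p6 \/ p8 \/ ~p3) — ~p3 is true.
  8. (~p8 \/ p7 \/ ~p3) — ~p8 is true.
  9. (~p10 \/ ~p9 \/ ~p3) — ~p3 is true.
  10. (~p10 \/ ~p2 \/ p3) — ~p10 is true.
  11. (~p2 \/ ~p7 \/ p4) — ~p7 is true.
  12. (p8 \/ ~p7 \/ p9) — ~p7 is true.
  13. (~p6 \/ p7 \/ p1) — p1 is true.
  14. (p3 \/ p9 \/ p7) — p9 is true.
  15. (p10 \/ p3 \/ ~p7) — ~p7 is true.
  16. (~p6 \/ p5 \/ ~p9) — p5 is true.
  17. (p8 \/ ~p7 \/ p3) — ~p7 is true.
  18. (~p8 \/ p6 \/ p5) — ~p8 is true.
  19. (~p9 \/ p1 \/ ~p6) — p1 is true.
  20. (~p2 \/ p7 \/ p5) — p5 is true.
  21. (p10 \/ ~p3 \/ ~p6) — ~p3 is true.
  22. (~p3 \/ ~p9 \/ ~p4) — ~p3 is true.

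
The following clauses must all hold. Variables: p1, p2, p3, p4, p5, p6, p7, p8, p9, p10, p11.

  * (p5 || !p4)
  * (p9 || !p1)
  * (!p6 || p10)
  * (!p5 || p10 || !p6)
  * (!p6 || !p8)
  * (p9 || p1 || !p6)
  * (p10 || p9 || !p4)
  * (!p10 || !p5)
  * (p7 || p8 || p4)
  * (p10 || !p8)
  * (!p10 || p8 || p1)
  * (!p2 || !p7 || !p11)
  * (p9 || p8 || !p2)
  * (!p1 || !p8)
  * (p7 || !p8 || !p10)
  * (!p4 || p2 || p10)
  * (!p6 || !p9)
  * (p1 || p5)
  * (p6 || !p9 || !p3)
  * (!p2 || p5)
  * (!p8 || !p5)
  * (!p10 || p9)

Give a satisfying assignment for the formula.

Pure literal: p3 appears only negated; assign p3 = False.
p11 occurs only negated in the remaining clauses — set p11 = False.
Set p1 = False and propagate.
  then p5 is forced to True.
  then p10 is forced to False.
  then p6 is forced to False.
  then p8 is forced to False.
The remaining clauses are satisfied by p2 = False, p4 = False, p7 = True, p9 = False.
Every clause has at least one true literal under this assignment.

p1=F  p2=F  p3=F  p4=F  p5=T  p6=F  p7=T  p8=F  p9=F  p10=F  p11=F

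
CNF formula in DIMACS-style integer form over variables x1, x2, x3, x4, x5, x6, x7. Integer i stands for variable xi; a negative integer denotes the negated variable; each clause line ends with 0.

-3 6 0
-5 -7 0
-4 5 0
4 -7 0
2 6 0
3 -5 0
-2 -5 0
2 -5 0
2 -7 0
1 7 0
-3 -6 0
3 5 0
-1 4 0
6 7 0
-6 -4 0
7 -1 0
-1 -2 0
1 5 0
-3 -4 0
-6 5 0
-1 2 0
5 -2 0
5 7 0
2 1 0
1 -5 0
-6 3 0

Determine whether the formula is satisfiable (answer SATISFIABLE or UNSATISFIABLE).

UNSATISFIABLE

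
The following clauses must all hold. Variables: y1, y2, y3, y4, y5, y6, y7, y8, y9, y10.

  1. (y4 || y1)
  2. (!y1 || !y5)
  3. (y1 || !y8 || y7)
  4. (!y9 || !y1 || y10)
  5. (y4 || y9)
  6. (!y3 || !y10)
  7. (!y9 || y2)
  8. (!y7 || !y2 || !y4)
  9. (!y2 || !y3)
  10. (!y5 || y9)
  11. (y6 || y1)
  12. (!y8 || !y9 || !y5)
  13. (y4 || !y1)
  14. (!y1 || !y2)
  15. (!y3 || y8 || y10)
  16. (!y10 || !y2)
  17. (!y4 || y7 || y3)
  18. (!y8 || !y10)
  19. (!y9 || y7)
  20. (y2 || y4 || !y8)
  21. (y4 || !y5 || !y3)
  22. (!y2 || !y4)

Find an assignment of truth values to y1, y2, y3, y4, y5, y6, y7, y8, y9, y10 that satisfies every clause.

y1 = T  y2 = F  y3 = F  y4 = T  y5 = F  y6 = F  y7 = T  y8 = F  y9 = F  y10 = T

Check each clause:
  1. (y4 || y1) — y1 is true.
  2. (!y5 || !y1) — !y5 is true.
  3. (y7 || y1 || !y8) — !y8 is true.
  4. (!y9 || !y1 || y10) — y10 is true.
  5. (y9 || y4) — y4 is true.
  6. (!y3 || !y10) — !y3 is true.
  7. (y2 || !y9) — !y9 is true.
  8. (!y2 || !y7 || !y4) — !y2 is true.
  9. (!y2 || !y3) — !y3 is true.
  10. (y9 || !y5) — !y5 is true.
  11. (y1 || y6) — y1 is true.
  12. (!y8 || !y5 || !y9) — !y8 is true.
  13. (y4 || !y1) — y4 is true.
  14. (!y1 || !y2) — !y2 is true.
  15. (y8 || !y3 || y10) — y10 is true.
  16. (!y2 || !y10) — !y2 is true.
  17. (y7 || !y4 || y3) — y7 is true.
  18. (!y10 || !y8) — !y8 is true.
  19. (!y9 || y7) — !y9 is true.
  20. (y4 || !y8 || y2) — !y8 is true.
  21. (y4 || !y5 || !y3) — !y5 is true.
  22. (!y2 || !y4) — !y2 is true.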